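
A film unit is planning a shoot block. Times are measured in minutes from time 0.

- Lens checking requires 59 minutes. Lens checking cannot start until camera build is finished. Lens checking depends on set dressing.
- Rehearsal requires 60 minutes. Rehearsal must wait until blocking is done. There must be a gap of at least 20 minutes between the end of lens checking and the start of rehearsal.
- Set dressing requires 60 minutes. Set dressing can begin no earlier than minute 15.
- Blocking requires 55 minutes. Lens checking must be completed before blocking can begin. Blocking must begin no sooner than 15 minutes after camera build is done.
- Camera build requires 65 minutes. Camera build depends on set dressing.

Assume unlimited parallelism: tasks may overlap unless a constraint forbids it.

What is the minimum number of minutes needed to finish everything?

After its own release at minute 15, set dressing can start at minute 15 and finishes at minute 75.
Camera build waits on set dressing (finishes minute 75), so it starts at minute 75 and finishes at 75 + 65 = minute 140.
For lens checking: camera build (finishes minute 140); set dressing (finishes minute 75). Taking the maximum gives a start of minute 140, and it finishes at 140 + 59 = minute 199.
Blocking needs all of lens checking (finishes minute 199); camera build (finishes minute 140, plus 15-minute gap → minute 155). That puts its earliest start at minute 199; it finishes at 199 + 55 = minute 254.
Rehearsal has to wait for blocking (finishes minute 254); lens checking (finishes minute 199, plus 20-minute gap → minute 219). The latest of these is minute 254, so rehearsal runs minute 254 to 254 + 60 = minute 314.
All tasks are finished once the last one completes. Finish times: Set dressing at 75, Camera build at 140, Lens checking at 199, Blocking at 254, Rehearsal at 314. The latest is minute 314.

314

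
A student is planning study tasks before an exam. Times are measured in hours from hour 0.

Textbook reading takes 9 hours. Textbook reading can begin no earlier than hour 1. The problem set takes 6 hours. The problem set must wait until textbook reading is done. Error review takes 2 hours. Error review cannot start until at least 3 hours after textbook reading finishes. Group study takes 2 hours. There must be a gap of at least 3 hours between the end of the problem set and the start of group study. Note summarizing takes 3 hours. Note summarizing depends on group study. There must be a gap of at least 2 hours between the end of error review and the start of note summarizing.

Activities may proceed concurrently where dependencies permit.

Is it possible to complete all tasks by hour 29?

Yes

Textbook reading waits on its own release at hour 1, so it starts at hour 1 and finishes at 1 + 9 = hour 10.
Error review waits on textbook reading (finishes hour 10, plus 3-hour gap → hour 13), so it starts at hour 13 and finishes at 13 + 2 = hour 15.
The problem set waits on textbook reading (finishes hour 10), so it starts at hour 10 and finishes at 10 + 6 = hour 16.
After the problem set (finishes hour 16, plus 3-hour gap → hour 19), group study can start at hour 19 and finishes at hour 21.
For note summarizing: group study (finishes hour 21); error review (finishes hour 15, plus 2-hour gap → hour 17). Taking the maximum gives a start of hour 21, and it finishes at 21 + 3 = hour 24.
Every task is finished by hour 24, which is no later than the deadline of 29, so the schedule is feasible.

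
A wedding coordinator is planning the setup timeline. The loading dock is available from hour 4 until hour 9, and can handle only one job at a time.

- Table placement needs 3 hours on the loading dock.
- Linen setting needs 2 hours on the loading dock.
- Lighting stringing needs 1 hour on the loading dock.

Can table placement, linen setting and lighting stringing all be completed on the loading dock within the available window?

The loading dock window is 9 − 4 = 5 hours.
Running back to back, the jobs need 3 + 2 + 1 = 6 hours on the loading dock.
Since 6 > 5, they cannot all fit.

No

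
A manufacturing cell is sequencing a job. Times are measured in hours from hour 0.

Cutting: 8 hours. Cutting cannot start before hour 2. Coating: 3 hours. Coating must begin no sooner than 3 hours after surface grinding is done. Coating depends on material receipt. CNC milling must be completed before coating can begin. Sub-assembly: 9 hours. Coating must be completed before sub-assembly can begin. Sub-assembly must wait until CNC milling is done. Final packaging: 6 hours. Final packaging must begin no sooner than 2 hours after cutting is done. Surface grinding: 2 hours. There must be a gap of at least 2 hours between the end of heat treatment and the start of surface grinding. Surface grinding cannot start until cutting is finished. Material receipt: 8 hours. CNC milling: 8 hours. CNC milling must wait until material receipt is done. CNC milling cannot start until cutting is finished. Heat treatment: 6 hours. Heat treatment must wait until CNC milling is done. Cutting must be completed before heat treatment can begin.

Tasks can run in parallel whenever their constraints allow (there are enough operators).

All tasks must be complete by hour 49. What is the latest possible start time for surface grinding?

Sub-assembly must finish by hour 49; it takes 9 hours, so it must start by 49 − 9 = hour 40.
Coating has to be done before sub-assembly (must start by hour 40). That means finishing by hour 40, i.e. starting by 40 − 3 = hour 37.
Since coating (must start by hour 37, minus 3-hour gap → hour 34) depends on it, surface grinding must finish by hour 34. Backing off its 2-hour duration gives a latest start of hour 32.

32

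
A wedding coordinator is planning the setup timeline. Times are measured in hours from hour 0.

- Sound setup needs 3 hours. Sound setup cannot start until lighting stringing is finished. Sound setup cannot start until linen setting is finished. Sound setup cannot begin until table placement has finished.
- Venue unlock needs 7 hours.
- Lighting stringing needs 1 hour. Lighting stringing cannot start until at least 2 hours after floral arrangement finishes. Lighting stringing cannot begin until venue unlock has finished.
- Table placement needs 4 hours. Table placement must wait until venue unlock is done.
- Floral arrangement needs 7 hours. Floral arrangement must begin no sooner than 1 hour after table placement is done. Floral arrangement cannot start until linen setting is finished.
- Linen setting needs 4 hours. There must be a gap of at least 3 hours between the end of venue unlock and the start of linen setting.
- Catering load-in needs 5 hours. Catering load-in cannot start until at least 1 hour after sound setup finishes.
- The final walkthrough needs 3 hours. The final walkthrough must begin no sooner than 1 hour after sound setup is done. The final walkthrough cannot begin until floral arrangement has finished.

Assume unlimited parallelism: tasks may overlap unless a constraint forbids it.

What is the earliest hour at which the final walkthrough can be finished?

Nothing blocks venue unlock, so it runs from hour 0 to hour 7.
After venue unlock (finishes hour 7, plus 3-hour gap → hour 10), linen setting can start at hour 10 and finishes at hour 14.
Table placement waits on venue unlock (finishes hour 7), so it starts at hour 7 and finishes at 7 + 4 = hour 11.
Floral arrangement needs all of table placement (finishes hour 11, plus 1-hour gap → hour 12); linen setting (finishes hour 14). That puts its earliest start at hour 14; it finishes at 14 + 7 = hour 21.
Lighting stringing has to wait for floral arrangement (finishes hour 21, plus 2-hour gap → hour 23); venue unlock (finishes hour 7). The latest of these is hour 23, so lighting stringing runs hour 23 to 23 + 1 = hour 24.
Sound setup has to wait for lighting stringing (finishes hour 24); linen setting (finishes hour 14); table placement (finishes hour 11). The latest of these is hour 24, so sound setup runs hour 24 to 24 + 3 = hour 27.
For the final walkthrough: sound setup (finishes hour 27, plus 1-hour gap → hour 28); floral arrangement (finishes hour 21). Taking the maximum gives a start of hour 28, and it finishes at 28 + 3 = hour 31.

31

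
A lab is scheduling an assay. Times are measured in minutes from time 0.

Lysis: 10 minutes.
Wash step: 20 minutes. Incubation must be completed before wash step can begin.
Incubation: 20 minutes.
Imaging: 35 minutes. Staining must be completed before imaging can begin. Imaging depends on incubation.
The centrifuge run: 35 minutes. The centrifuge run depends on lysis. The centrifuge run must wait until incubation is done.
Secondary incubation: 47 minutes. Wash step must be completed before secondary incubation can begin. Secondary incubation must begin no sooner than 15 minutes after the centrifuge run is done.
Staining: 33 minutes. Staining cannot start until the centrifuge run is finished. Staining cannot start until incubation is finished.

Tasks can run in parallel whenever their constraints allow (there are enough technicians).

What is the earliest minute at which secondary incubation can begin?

Nothing blocks incubation, so it runs from minute 0 to minute 20.
Wash step cannot begin until incubation (finishes minute 20). It runs from minute 20 to 20 + 20 = minute 40.
Lysis has no prerequisites, so it starts at minute 0 and finishes at minute 10.
The centrifuge run cannot start until lysis (finishes minute 10); incubation (finishes minute 20). The controlling bound is minute 20, so the centrifuge run finishes at 20 + 35 = minute 55.
Secondary incubation waits on wash step (finishes minute 40); the centrifuge run (finishes minute 55, plus 15-minute gap → minute 70). The latest of these is minute 70, which is the earliest secondary incubation can start.

70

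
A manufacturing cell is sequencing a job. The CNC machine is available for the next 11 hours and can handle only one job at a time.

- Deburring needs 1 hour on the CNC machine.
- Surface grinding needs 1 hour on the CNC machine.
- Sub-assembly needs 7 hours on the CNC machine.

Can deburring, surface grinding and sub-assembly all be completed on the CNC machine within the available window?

Running back to back, the jobs need 1 + 1 + 7 = 9 hours on the CNC machine.
Since 9 ≤ 11, they fit within the window.

Yes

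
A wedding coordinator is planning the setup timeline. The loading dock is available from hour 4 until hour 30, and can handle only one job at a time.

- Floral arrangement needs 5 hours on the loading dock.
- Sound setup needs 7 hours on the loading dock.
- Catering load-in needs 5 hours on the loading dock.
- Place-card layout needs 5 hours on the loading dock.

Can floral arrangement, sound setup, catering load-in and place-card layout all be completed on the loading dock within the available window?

Yes

The loading dock window is 30 − 4 = 26 hours.
Running back to back, the jobs need 5 + 7 + 5 + 5 = 22 hours on the loading dock.
Since 22 ≤ 26, they fit within the window.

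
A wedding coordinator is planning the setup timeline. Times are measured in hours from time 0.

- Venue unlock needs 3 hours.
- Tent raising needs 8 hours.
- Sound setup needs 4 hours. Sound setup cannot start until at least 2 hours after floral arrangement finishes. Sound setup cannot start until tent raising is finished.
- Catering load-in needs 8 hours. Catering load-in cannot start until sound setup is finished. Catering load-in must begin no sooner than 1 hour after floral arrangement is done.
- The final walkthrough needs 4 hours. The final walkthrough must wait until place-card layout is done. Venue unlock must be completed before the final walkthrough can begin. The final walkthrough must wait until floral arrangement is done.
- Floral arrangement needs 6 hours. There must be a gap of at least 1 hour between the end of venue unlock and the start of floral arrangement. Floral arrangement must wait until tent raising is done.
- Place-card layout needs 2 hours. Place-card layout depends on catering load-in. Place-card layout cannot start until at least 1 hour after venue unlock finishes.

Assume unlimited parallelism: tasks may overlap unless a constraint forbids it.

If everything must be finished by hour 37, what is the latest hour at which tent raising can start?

The final walkthrough must finish by hour 37; it takes 4 hours, so it must start by 37 − 4 = hour 33.
Since the final walkthrough (must start by hour 33) depends on it, place-card layout must finish by hour 33. Backing off its 2-hour duration gives a latest start of hour 31.
Catering load-in has to be done before place-card layout (must start by hour 31). That means finishing by hour 31, i.e. starting by 31 − 8 = hour 23.
Since catering load-in (must start by hour 23) depends on it, sound setup must finish by hour 23. Backing off its 4-hour duration gives a latest start of hour 19.
Floral arrangement feeds sound setup (must start by hour 19, minus 2-hour gap → hour 17); catering load-in (must start by hour 23, minus 1-hour gap → hour 22); the final walkthrough (must start by hour 33). Taking the minimum, floral arrangement must finish by hour 17 and start by 17 − 6 = hour 11.
Tent raising has several dependents: floral arrangement (must start by hour 11); sound setup (must start by hour 19). The earliest of those limits is hour 11, so tent raising must start by 11 − 8 = hour 3.

3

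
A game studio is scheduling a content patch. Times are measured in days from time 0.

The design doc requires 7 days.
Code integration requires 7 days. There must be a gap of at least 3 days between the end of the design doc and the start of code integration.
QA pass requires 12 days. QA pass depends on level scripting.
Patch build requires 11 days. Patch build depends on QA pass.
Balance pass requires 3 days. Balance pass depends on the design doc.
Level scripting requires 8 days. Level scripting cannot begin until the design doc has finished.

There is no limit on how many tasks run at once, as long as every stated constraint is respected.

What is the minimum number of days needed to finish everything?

Nothing blocks the design doc, so it runs from day 0 to day 7.
Balance pass cannot begin until the design doc (finishes day 7). It runs from day 7 to 7 + 3 = day 10.
Code integration cannot begin until the design doc (finishes day 7, plus 3-day gap → day 10). It runs from day 10 to 10 + 7 = day 17.
Level scripting waits on the design doc (finishes day 7), so it starts at day 7 and finishes at 7 + 8 = day 15.
After level scripting (finishes day 15), QA pass can start at day 15 and finishes at day 27.
Patch build waits on QA pass (finishes day 27), so it starts at day 27 and finishes at 27 + 11 = day 38.
All tasks are finished once the last one completes. Finish times: The design doc at 7, Level scripting at 15, Code integration at 17, Balance pass at 10, QA pass at 27, Patch build at 38. The latest is day 38.

38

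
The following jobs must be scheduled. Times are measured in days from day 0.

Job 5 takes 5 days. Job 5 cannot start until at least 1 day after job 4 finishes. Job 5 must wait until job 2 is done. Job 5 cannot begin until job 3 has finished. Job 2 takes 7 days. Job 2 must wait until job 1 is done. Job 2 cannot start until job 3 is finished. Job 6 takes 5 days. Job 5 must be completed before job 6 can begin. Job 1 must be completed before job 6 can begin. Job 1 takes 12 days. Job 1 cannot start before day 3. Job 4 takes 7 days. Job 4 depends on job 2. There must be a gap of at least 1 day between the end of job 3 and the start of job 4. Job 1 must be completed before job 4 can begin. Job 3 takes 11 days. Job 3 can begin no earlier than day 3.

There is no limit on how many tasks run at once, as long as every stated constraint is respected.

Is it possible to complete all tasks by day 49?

Yes

Job 3 cannot begin until its own release at day 3. It runs from day 3 to 3 + 11 = day 14.
Job 1 waits on its own release at day 3, so it starts at day 3 and finishes at 3 + 12 = day 15.
For job 2: job 1 (finishes day 15); job 3 (finishes day 14). Taking the maximum gives a start of day 15, and it finishes at 15 + 7 = day 22.
Job 4 has to wait for job 2 (finishes day 22); job 3 (finishes day 14, plus 1-day gap → day 15); job 1 (finishes day 15). The latest of these is day 22, so job 4 runs day 22 to 22 + 7 = day 29.
For job 5: job 4 (finishes day 29, plus 1-day gap → day 30); job 2 (finishes day 22); job 3 (finishes day 14). Taking the maximum gives a start of day 30, and it finishes at 30 + 5 = day 35.
Job 6 needs all of job 5 (finishes day 35); job 1 (finishes day 15). That puts its earliest start at day 35; it finishes at 35 + 5 = day 40.
Every task is finished by day 40, which is no later than the deadline of 49, so the schedule is feasible.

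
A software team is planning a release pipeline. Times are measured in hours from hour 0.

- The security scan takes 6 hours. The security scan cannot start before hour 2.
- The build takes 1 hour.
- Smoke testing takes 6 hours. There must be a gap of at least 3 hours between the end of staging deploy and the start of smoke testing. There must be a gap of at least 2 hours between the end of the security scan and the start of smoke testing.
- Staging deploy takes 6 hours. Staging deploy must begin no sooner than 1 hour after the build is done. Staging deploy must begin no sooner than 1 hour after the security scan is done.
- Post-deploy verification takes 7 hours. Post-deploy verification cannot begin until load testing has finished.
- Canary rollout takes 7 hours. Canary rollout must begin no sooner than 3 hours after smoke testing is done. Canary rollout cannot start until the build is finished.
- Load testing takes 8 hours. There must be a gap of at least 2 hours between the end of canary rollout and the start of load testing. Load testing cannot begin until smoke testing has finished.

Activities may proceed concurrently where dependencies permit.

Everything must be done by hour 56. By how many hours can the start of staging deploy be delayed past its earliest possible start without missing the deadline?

After its own release at hour 2, the security scan can start at hour 2 and finishes at hour 8.
Nothing blocks the build, so it runs from hour 0 to hour 1.
For staging deploy: the build (finishes hour 1, plus 1-hour gap → hour 2); the security scan (finishes hour 8, plus 1-hour gap → hour 9). Taking the maximum gives a start of hour 9, and it finishes at 9 + 6 = hour 15.

Working backward from the deadline:
To finish by hour 56, post-deploy verification (duration 7) must start no later than hour 49.
Load testing has to be done before post-deploy verification (must start by hour 49). That means finishing by hour 49, i.e. starting by 49 − 8 = hour 41.
Canary rollout feeds into load testing (must start by hour 41, minus 2-hour gap → hour 39); so canary rollout must finish by hour 39 and therefore start by hour 32.
Smoke testing must finish in time for canary rollout (must start by hour 32, minus 3-hour gap → hour 29); load testing (must start by hour 41). The tightest is hour 29, so smoke testing must start by 29 − 6 = hour 23.
Staging deploy feeds into smoke testing (must start by hour 23, minus 3-hour gap → hour 20); so staging deploy must finish by hour 20 and therefore start by hour 14.
So staging deploy can start as early as hour 9 and as late as hour 14, giving 14 − 9 = 5 hours of slack.

5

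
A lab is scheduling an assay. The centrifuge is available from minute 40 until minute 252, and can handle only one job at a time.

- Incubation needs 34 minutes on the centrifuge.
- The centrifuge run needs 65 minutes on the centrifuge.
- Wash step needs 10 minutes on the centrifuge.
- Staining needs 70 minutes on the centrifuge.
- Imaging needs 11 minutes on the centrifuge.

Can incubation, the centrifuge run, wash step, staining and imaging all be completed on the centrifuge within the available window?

The centrifuge window is 252 − 40 = 212 minutes.
Running back to back, the jobs need 34 + 65 + 10 + 70 + 11 = 190 minutes on the centrifuge.
Since 190 ≤ 212, they fit within the window.

Yes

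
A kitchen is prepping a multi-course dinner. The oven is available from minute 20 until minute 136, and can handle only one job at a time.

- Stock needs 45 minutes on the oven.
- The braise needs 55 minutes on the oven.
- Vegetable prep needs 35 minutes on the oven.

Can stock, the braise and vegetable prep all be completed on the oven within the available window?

The oven window is 136 − 20 = 116 minutes.
Running back to back, the jobs need 45 + 55 + 35 = 135 minutes on the oven.
Since 135 > 116, they cannot all fit.

No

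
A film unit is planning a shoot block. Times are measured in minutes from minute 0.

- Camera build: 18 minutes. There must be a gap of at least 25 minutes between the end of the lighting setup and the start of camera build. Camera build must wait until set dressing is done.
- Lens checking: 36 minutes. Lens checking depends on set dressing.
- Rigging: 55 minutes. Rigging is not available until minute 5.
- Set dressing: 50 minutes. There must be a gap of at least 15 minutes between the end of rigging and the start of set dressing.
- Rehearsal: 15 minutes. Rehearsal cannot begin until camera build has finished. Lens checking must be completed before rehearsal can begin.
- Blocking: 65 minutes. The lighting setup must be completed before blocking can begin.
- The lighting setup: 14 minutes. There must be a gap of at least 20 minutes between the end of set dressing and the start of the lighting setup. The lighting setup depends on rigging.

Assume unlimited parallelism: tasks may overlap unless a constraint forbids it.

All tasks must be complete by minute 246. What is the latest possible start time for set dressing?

97

Rehearsal must finish by minute 246; it takes 15 minutes, so it must start by 246 − 15 = minute 231.
Camera build has to be done before rehearsal (must start by minute 231). That means finishing by minute 231, i.e. starting by 231 − 18 = minute 213.
Nothing follows blocking; the deadline of minute 246 is its only limit. It must start by 246 − 65 = minute 181.
The lighting setup feeds camera build (must start by minute 213, minus 25-minute gap → minute 188); blocking (must start by minute 181). Taking the minimum, the lighting setup must finish by minute 181 and start by 181 − 14 = minute 167.
Lens checking feeds into rehearsal (must start by minute 231); so lens checking must finish by minute 231 and therefore start by minute 195.
Set dressing has several dependents: the lighting setup (must start by minute 167, minus 20-minute gap → minute 147); camera build (must start by minute 213); lens checking (must start by minute 195). The earliest of those limits is minute 147, so set dressing must start by 147 − 50 = minute 97.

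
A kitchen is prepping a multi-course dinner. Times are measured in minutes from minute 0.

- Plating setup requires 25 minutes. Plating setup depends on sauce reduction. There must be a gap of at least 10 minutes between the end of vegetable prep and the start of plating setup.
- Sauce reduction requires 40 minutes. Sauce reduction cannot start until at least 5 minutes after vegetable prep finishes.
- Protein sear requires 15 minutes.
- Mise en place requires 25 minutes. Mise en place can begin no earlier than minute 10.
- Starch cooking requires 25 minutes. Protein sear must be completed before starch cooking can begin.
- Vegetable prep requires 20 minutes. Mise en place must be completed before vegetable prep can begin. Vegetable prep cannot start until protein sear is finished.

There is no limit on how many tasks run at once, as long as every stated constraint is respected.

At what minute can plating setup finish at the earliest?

Nothing blocks protein sear, so it runs from minute 0 to minute 15.
Mise en place cannot begin until its own release at minute 10. It runs from minute 10 to 10 + 25 = minute 35.
For vegetable prep: mise en place (finishes minute 35); protein sear (finishes minute 15). Taking the maximum gives a start of minute 35, and it finishes at 35 + 20 = minute 55.
After vegetable prep (finishes minute 55, plus 5-minute gap → minute 60), sauce reduction can start at minute 60 and finishes at minute 100.
For plating setup: sauce reduction (finishes minute 100); vegetable prep (finishes minute 55, plus 10-minute gap → minute 65). Taking the maximum gives a start of minute 100, and it finishes at 100 + 25 = minute 125.

125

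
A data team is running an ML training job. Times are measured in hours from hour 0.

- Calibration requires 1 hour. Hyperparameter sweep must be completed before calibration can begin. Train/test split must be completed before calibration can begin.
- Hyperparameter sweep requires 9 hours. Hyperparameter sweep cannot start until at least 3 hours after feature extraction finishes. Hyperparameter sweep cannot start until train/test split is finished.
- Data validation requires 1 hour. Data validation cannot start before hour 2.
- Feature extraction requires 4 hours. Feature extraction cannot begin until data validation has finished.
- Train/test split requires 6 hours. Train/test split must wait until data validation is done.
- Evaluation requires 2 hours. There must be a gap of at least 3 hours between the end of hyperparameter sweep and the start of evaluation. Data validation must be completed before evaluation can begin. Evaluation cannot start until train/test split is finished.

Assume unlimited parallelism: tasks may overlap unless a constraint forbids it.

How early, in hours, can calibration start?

19

After its own release at hour 2, data validation can start at hour 2 and finishes at hour 3.
After data validation (finishes hour 3), train/test split can start at hour 3 and finishes at hour 9.
Feature extraction cannot begin until data validation (finishes hour 3). It runs from hour 3 to 3 + 4 = hour 7.
For hyperparameter sweep: feature extraction (finishes hour 7, plus 3-hour gap → hour 10); train/test split (finishes hour 9). Taking the maximum gives a start of hour 10, and it finishes at 10 + 9 = hour 19.
Calibration waits on hyperparameter sweep (finishes hour 19); train/test split (finishes hour 9). The latest of these is hour 19, which is the earliest calibration can start.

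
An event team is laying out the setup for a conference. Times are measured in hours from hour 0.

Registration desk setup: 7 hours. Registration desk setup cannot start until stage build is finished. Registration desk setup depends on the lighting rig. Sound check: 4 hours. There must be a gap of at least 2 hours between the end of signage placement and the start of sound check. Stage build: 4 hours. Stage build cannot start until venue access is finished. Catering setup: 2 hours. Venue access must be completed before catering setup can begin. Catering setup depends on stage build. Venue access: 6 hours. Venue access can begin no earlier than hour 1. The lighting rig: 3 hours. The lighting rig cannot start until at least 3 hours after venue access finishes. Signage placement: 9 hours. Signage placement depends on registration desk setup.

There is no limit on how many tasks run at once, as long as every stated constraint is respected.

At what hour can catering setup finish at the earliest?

13

Venue access cannot begin until its own release at hour 1. It runs from hour 1 to 1 + 6 = hour 7.
Stage build cannot begin until venue access (finishes hour 7). It runs from hour 7 to 7 + 4 = hour 11.
Catering setup cannot start until venue access (finishes hour 7); stage build (finishes hour 11). The controlling bound is hour 11, so catering setup finishes at 11 + 2 = hour 13.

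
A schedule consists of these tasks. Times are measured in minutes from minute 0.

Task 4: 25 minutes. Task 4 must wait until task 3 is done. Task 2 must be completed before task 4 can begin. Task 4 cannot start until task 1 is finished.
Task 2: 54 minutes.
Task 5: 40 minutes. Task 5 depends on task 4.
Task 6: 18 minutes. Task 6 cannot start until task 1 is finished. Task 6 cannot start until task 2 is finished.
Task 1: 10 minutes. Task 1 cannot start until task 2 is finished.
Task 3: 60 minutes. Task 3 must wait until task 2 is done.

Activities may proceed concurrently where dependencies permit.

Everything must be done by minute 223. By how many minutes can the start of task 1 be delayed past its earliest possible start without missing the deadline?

94

Nothing blocks task 2, so it runs from minute 0 to minute 54.
Task 1 cannot begin until task 2 (finishes minute 54). It runs from minute 54 to 54 + 10 = minute 64.

Working backward from the deadline:
Task 5 must finish by minute 223; it takes 40 minutes, so it must start by 223 − 40 = minute 183.
Task 4 must finish before task 5 (must start by minute 183). With a 25-minute duration, task 4 must start by 183 − 25 = minute 158.
To finish by minute 223, task 6 (duration 18) must start no later than minute 205.
Task 1 has several dependents: task 4 (must start by minute 158); task 6 (must start by minute 205). The earliest of those limits is minute 158, so task 1 must start by 158 − 10 = minute 148.
So task 1 can start as early as minute 54 and as late as minute 148, giving 148 − 54 = 94 minutes of slack.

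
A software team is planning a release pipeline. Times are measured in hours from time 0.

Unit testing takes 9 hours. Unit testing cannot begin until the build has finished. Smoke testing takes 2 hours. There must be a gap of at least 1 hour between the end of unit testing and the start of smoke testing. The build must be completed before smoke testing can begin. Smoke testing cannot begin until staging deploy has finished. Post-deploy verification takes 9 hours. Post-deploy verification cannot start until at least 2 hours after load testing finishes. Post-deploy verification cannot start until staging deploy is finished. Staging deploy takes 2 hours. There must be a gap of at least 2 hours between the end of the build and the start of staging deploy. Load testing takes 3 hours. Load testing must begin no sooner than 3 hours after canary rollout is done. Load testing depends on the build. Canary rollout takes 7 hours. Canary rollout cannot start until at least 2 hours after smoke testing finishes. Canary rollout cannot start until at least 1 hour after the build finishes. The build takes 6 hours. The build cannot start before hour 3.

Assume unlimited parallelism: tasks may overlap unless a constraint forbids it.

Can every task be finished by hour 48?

Yes

After its own release at hour 3, the build can start at hour 3 and finishes at hour 9.
After the build (finishes hour 9, plus 2-hour gap → hour 11), staging deploy can start at hour 11 and finishes at hour 13.
Unit testing cannot begin until the build (finishes hour 9). It runs from hour 9 to 9 + 9 = hour 18.
For smoke testing: unit testing (finishes hour 18, plus 1-hour gap → hour 19); the build (finishes hour 9); staging deploy (finishes hour 13). Taking the maximum gives a start of hour 19, and it finishes at 19 + 2 = hour 21.
Canary rollout cannot start until smoke testing (finishes hour 21, plus 2-hour gap → hour 23); the build (finishes hour 9, plus 1-hour gap → hour 10). The controlling bound is hour 23, so canary rollout finishes at 23 + 7 = hour 30.
Load testing has to wait for canary rollout (finishes hour 30, plus 3-hour gap → hour 33); the build (finishes hour 9). The latest of these is hour 33, so load testing runs hour 33 to 33 + 3 = hour 36.
For post-deploy verification: load testing (finishes hour 36, plus 2-hour gap → hour 38); staging deploy (finishes hour 13). Taking the maximum gives a start of hour 38, and it finishes at 38 + 9 = hour 47.
Every task is finished by hour 47, which is no later than the deadline of 48, so the schedule is feasible.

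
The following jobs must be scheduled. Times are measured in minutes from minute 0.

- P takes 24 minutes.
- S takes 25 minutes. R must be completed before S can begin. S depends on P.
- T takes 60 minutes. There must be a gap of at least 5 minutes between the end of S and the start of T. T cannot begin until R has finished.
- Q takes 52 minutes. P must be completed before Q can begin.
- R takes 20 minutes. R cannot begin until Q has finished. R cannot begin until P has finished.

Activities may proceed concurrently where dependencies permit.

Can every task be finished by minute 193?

Yes

Nothing blocks P, so it runs from minute 0 to minute 24.
Q cannot begin until P (finishes minute 24). It runs from minute 24 to 24 + 52 = minute 76.
For R: Q (finishes minute 76); P (finishes minute 24). Taking the maximum gives a start of minute 76, and it finishes at 76 + 20 = minute 96.
S cannot start until R (finishes minute 96); P (finishes minute 24). The controlling bound is minute 96, so S finishes at 96 + 25 = minute 121.
For T: S (finishes minute 121, plus 5-minute gap → minute 126); R (finishes minute 96). Taking the maximum gives a start of minute 126, and it finishes at 126 + 60 = minute 186.
Every task is finished by minute 186, which is no later than the deadline of 193, so the schedule is feasible.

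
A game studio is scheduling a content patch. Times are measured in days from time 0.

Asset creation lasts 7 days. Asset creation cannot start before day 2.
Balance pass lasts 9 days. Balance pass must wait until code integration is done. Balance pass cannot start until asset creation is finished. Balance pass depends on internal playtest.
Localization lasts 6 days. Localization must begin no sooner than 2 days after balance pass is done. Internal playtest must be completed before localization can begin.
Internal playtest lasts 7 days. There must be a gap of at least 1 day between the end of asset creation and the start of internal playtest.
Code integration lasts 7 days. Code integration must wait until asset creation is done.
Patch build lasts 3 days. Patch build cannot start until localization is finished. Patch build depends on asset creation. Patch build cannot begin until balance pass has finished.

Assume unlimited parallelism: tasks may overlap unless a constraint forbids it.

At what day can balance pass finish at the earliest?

Asset creation cannot begin until its own release at day 2. It runs from day 2 to 2 + 7 = day 9.
After asset creation (finishes day 9, plus 1-day gap → day 10), internal playtest can start at day 10 and finishes at day 17.
After asset creation (finishes day 9), code integration can start at day 9 and finishes at day 16.
Balance pass cannot start until code integration (finishes day 16); asset creation (finishes day 9); internal playtest (finishes day 17). The controlling bound is day 17, so balance pass finishes at 17 + 9 = day 26.

26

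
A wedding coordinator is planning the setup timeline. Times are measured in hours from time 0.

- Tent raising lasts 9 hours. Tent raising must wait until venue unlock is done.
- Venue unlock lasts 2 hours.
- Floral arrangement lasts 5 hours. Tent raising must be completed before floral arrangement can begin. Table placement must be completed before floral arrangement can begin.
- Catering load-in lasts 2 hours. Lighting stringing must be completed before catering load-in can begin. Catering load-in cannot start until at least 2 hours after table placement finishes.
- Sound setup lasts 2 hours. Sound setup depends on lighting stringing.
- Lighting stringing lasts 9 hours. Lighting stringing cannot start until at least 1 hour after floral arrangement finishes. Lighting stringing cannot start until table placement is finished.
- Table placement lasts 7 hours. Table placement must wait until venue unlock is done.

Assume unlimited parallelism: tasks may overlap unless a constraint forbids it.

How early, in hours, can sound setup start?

Venue unlock can start immediately at hour 0; it finishes at hour 2.
Table placement cannot begin until venue unlock (finishes hour 2). It runs from hour 2 to 2 + 7 = hour 9.
After venue unlock (finishes hour 2), tent raising can start at hour 2 and finishes at hour 11.
Floral arrangement needs all of tent raising (finishes hour 11); table placement (finishes hour 9). That puts its earliest start at hour 11; it finishes at 11 + 5 = hour 16.
For lighting stringing: floral arrangement (finishes hour 16, plus 1-hour gap → hour 17); table placement (finishes hour 9). Taking the maximum gives a start of hour 17, and it finishes at 17 + 9 = hour 26.
Sound setup waits on lighting stringing (finishes hour 26), so the earliest it can start is hour 26.

26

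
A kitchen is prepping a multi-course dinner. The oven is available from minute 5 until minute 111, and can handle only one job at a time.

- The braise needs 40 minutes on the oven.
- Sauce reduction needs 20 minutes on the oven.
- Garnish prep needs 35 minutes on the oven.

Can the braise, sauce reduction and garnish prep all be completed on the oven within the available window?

The oven window is 111 − 5 = 106 minutes.
Running back to back, the jobs need 40 + 20 + 35 = 95 minutes on the oven.
Since 95 ≤ 106, they fit within the window.

Yes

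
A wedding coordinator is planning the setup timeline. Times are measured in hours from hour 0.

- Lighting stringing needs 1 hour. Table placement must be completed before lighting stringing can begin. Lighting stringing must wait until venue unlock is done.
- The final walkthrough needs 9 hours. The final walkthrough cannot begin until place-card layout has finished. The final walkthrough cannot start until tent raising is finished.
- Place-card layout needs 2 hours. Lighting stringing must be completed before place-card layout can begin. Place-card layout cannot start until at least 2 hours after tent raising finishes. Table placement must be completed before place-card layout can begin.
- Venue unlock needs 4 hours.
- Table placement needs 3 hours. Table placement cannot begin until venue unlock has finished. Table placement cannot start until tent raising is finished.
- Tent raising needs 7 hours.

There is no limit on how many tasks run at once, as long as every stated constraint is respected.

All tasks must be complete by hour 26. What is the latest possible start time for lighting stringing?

14

The final walkthrough has no dependents, so it just needs to finish by hour 26. Starting by 26 − 9 = hour 17 achieves that.
Place-card layout must finish before the final walkthrough (must start by hour 17). With a 2-hour duration, place-card layout must start by 17 − 2 = hour 15.
Since place-card layout (must start by hour 15) depends on it, lighting stringing must finish by hour 15. Backing off its 1-hour duration gives a latest start of hour 14.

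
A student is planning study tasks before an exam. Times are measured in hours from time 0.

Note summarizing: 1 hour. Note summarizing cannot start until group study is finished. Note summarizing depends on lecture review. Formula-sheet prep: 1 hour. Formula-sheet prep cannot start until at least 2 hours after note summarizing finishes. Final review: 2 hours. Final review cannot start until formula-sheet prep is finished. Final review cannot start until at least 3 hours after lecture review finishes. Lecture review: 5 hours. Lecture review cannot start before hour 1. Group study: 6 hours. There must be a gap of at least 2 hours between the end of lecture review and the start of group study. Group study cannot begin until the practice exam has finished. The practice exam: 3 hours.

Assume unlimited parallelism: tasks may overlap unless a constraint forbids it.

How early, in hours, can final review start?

18

Nothing blocks the practice exam, so it runs from hour 0 to hour 3.
Lecture review waits on its own release at hour 1, so it starts at hour 1 and finishes at 1 + 5 = hour 6.
Group study cannot start until lecture review (finishes hour 6, plus 2-hour gap → hour 8); the practice exam (finishes hour 3). The controlling bound is hour 8, so group study finishes at 8 + 6 = hour 14.
Note summarizing cannot start until group study (finishes hour 14); lecture review (finishes hour 6). The controlling bound is hour 14, so note summarizing finishes at 14 + 1 = hour 15.
After note summarizing (finishes hour 15, plus 2-hour gap → hour 17), formula-sheet prep can start at hour 17 and finishes at hour 18.
Final review waits on formula-sheet prep (finishes hour 18); lecture review (finishes hour 6, plus 3-hour gap → hour 9). The latest of these is hour 18, which is the earliest final review can start.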